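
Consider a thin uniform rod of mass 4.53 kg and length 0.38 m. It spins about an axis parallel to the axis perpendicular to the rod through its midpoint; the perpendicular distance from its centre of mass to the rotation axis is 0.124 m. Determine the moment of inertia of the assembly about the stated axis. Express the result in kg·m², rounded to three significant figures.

0.124

I_cm = (1/12)ML² = (1/12)(4.53)(0.38)² = 0.054511 kg·m²; centre at d = 0.124 m, so I = I_cm + Md² gives I = 0.054511 + (4.53)(0.124)² = 0.12416 kg·m².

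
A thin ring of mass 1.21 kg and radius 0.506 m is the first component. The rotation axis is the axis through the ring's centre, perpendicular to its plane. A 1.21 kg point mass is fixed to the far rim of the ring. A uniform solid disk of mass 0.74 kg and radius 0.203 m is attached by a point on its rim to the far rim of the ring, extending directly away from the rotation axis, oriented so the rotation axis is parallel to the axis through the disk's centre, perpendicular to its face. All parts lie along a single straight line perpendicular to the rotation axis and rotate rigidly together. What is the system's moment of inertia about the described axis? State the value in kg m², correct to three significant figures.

1.01

Thin ring: I_cm = MR² = (1.21)(0.506)² = 0.3098 kg m²; axis through the centre, so I = 0.3098 kg m².
Point mass: I_cm = 0; centre at d = 0.506 m, so I = I_cm + Md² gives I = 0 + (1.21)(0.506)² = 0.3098 kg m².
Solid disk: I_cm = (1/2)MR² = (1/2)(0.74)(0.203)² = 0.015247 kg m²; centre at d = 0.506 + 0.203 = 0.709 m, so I = I_cm + Md² gives I = 0.015247 + (0.74)(0.709)² = 0.38723 kg m².
Total I = 0.3098 + 0.3098 + 0.38723 = 1.0068 kg m².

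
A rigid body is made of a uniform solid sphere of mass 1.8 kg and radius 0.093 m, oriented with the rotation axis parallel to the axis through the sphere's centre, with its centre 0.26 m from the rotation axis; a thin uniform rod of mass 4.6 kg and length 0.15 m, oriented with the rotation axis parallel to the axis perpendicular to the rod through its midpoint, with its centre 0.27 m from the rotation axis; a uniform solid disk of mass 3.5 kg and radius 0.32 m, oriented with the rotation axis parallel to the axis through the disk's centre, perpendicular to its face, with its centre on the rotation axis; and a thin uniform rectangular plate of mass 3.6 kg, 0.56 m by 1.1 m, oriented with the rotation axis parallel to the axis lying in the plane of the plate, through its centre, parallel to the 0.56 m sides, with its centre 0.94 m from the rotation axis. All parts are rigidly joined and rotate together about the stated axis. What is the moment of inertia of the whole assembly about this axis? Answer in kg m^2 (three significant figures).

Solid sphere: I_cm = (2/5)MR² = (2/5)(1.8)(0.093)² = 0.0062273 kg m^2; centre at d = 0.26 m, so the parallel axis theorem gives I = 0.0062273 + (1.8)(0.26)² = 0.12791 kg m^2.
Thin rod: I_cm = (1/12)ML² = (1/12)(4.6)(0.15)² = 0.008625 kg m^2; centre at d = 0.27 m, so the parallel axis theorem gives I = 0.008625 + (4.6)(0.27)² = 0.34397 kg m^2.
Solid disk: I_cm = (1/2)MR² = (1/2)(3.5)(0.32)² = 0.1792 kg m^2; axis through the centre, so I = 0.1792 kg m^2.
Rectangular plate: I_cm = (1/12)Mb² = (1/12)(3.6)(1.1)² = 0.363 kg m^2; centre at d = 0.94 m, so the parallel axis theorem gives I = 0.363 + (3.6)(0.94)² = 3.544 kg m^2.
Total I = 0.12791 + 0.34397 + 0.1792 + 3.544 = 4.195 kg m^2.

4.20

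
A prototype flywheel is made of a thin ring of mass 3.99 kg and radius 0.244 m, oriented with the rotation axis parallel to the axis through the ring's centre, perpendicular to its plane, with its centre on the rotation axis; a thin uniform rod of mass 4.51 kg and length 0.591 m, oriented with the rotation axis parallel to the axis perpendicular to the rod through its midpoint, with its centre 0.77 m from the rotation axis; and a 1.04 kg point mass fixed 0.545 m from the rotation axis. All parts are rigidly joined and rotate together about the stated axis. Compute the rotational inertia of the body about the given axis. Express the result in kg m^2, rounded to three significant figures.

Thin ring: I_cm = MR² = (3.99)(0.244)² = 0.23755 kg m^2; axis through the centre, so I = 0.23755 kg m^2.
Thin rod: I_cm = (1/12)ML² = (1/12)(4.51)(0.591)² = 0.13127 kg m^2; centre at d = 0.77 m, so I = I_cm + Md² gives I = 0.13127 + (4.51)(0.77)² = 2.8053 kg m^2.
Point mass: I_cm = 0; centre at d = 0.545 m, so I = I_cm + Md² gives I = 0 + (1.04)(0.545)² = 0.30891 kg m^2.
Total I = 0.23755 + 2.8053 + 0.30891 = 3.3517 kg m^2.

3.35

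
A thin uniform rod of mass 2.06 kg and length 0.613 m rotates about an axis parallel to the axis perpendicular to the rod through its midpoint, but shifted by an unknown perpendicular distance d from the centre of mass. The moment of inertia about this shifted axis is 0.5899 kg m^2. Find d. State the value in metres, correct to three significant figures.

About the centre-of-mass axis, I_cm = (1/12)ML² = (1/12)(2.06)(0.613)² = 0.064507 kg m^2.
Parallel axis theorem: I = I_cm + Md², so Md² = 0.5899 − 0.064507 = 0.52539 kg m^2.
d = √(0.52539 / 2.06) = 0.50502 m.

0.505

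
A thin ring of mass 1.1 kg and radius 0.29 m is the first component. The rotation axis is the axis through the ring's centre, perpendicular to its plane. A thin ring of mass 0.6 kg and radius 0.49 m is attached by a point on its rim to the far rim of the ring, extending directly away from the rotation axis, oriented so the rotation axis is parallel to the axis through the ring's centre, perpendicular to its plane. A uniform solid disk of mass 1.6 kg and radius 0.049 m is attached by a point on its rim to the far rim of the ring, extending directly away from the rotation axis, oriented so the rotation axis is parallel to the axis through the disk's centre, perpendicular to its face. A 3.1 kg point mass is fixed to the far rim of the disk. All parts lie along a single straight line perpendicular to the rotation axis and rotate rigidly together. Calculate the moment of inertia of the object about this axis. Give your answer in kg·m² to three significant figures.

Thin ring: I_cm = MR² = (1.1)(0.29)² = 0.09251 kg·m²; axis through the centre, so I = 0.09251 kg·m².
Thin ring: I_cm = MR² = (0.6)(0.49)² = 0.14406 kg·m²; centre at d = 0.29 + 0.49 = 0.78 m, so the parallel axis theorem gives I = 0.14406 + (0.6)(0.78)² = 0.5091 kg·m².
Solid disk: I_cm = (1/2)MR² = (1/2)(1.6)(0.049)² = 0.0019208 kg·m²; centre at d = 0.29 + 0.49 + 0.49 + 0.049 = 1.319 m, so the parallel axis theorem gives I = 0.0019208 + (1.6)(1.319)² = 2.7855 kg·m².
Point mass: I_cm = 0; centre at d = 0.29 + 0.49 + 0.49 + 0.049 + 0.049 = 1.368 m, so the parallel axis theorem gives I = 0 + (3.1)(1.368)² = 5.8014 kg·m².
Total I = 0.09251 + 0.5091 + 2.7855 + 5.8014 = 9.1886 kg·m².

9.19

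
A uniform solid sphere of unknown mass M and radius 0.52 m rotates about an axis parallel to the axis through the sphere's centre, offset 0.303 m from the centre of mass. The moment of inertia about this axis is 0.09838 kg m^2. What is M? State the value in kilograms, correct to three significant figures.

0.492

I = I_cm + Md² = (2/5)MR² + Md² = M·[0.4·(0.52)² + (0.303)²] = M·0.19997.
So M = 0.09838 / 0.19997 = 0.49198 kg.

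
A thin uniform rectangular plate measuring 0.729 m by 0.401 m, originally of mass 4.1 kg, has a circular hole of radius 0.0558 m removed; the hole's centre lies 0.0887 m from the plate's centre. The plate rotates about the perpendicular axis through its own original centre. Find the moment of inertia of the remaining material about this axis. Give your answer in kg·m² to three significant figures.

0.235

Unpierced body about its centre: I₀ = (1/12)M(a²+b²) = (1/12)(4.1)[(0.729)² + (0.401)²] = 0.23652 kg·m².
The removed disk has mass m = M·πr²/(ab) = (4.1)·π(0.0558)²/(0.729·0.401) = 0.13719 kg (same uniform areal density).
Its moment of inertia about the rotation axis (parallel-axis theorem): I_hole = (1/2)mr² + md² = (1/2)(0.13719)(0.0558)² + (0.13719)(0.0887)² = 0.001293 kg·m².
Treating the hole as negative mass, I = I₀ − I_hole = 0.23652 − 0.001293 = 0.23522 kg·m².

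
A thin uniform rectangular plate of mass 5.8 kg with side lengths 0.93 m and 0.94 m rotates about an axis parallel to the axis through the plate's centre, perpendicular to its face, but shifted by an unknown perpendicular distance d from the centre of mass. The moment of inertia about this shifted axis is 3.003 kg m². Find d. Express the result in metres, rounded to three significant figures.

0.610

About the centre-of-mass axis, I_cm = (1/12)M(a²+b²) = (1/12)(5.8)[(0.93)² + (0.94)²] = 0.84511 kg m².
Parallel axis theorem: I = I_cm + Md², so Md² = 3.003 − 0.84511 = 2.1579 kg m².
d = √(2.1579 / 5.8) = 0.60996 m.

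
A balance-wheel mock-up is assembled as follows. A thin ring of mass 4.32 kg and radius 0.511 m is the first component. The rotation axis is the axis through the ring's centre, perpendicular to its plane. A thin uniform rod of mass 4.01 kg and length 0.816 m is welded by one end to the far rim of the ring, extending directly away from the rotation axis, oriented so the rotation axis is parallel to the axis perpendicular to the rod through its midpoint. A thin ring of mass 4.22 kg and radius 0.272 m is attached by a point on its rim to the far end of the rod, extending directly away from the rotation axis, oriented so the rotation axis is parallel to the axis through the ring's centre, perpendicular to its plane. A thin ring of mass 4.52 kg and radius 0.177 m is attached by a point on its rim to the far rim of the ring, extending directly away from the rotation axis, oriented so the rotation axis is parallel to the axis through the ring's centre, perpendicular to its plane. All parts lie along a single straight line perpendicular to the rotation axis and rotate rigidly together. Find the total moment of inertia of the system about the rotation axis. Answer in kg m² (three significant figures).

34.9

Thin ring: I_cm = MR² = (4.32)(0.511)² = 1.128 kg m²; axis through the centre, so I = 1.128 kg m².
Thin rod: I_cm = (1/12)ML² = (1/12)(4.01)(0.816)² = 0.22251 kg m²; centre at d = 0.511 + 0.408 = 0.919 m, so I = I_cm + Md² gives I = 0.22251 + (4.01)(0.919)² = 3.6092 kg m².
Thin ring: I_cm = MR² = (4.22)(0.272)² = 0.31221 kg m²; centre at d = 0.511 + 0.408 + 0.408 + 0.272 = 1.599 m, so I = I_cm + Md² gives I = 0.31221 + (4.22)(1.599)² = 11.102 kg m².
Thin ring: I_cm = MR² = (4.52)(0.177)² = 0.14161 kg m²; centre at d = 0.511 + 0.408 + 0.408 + 0.272 + 0.272 + 0.177 = 2.048 m, so I = I_cm + Md² gives I = 0.14161 + (4.52)(2.048)² = 19.1 kg m².
Total I = 1.128 + 3.6092 + 11.102 + 19.1 = 34.939 kg m².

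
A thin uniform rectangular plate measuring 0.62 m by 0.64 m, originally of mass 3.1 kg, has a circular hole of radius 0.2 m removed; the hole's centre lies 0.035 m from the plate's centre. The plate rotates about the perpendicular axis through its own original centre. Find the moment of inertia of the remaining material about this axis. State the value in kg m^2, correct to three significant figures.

0.184

Unpierced body about its centre: I₀ = (1/12)M(a²+b²) = (1/12)(3.1)[(0.62)² + (0.64)²] = 0.20512 kg m^2.
The removed disk has mass m = M·πr²/(ab) = (3.1)·π(0.2)²/(0.62·0.64) = 0.98175 kg (same uniform areal density).
Its moment of inertia about the rotation axis (parallel-axis theorem): I_hole = (1/2)mr² + md² = (1/2)(0.98175)(0.2)² + (0.98175)(0.035)² = 0.020838 kg m^2.
Treating the hole as negative mass, I = I₀ − I_hole = 0.20512 − 0.020838 = 0.18428 kg m^2.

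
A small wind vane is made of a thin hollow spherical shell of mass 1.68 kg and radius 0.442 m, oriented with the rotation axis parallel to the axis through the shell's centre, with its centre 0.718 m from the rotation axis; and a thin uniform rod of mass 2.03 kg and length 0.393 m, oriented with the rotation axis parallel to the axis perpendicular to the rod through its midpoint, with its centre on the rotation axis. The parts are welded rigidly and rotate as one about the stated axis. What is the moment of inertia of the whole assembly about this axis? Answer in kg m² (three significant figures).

1.11

Spherical shell: I_cm = (2/3)MR² = (2/3)(1.68)(0.442)² = 0.21881 kg m²; centre at d = 0.718 m, so I = I_cm + Md² gives I = 0.21881 + (1.68)(0.718)² = 1.0849 kg m².
Thin rod: I_cm = (1/12)ML² = (1/12)(2.03)(0.393)² = 0.026128 kg m²; axis through the centre, so I = 0.026128 kg m².
Total I = 1.0849 + 0.026128 = 1.111 kg m².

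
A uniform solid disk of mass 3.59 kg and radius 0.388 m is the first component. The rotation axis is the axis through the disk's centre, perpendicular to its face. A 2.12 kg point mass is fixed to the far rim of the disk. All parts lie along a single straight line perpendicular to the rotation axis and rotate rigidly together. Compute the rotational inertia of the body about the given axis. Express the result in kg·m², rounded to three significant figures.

Solid disk: I_cm = (1/2)MR² = (1/2)(3.59)(0.388)² = 0.27023 kg·m²; axis through the centre, so I = 0.27023 kg·m².
Point mass: I_cm = 0; centre at d = 0.388 m, so the parallel axis theorem gives I = 0 + (2.12)(0.388)² = 0.31915 kg·m².
Total I = 0.27023 + 0.31915 = 0.58938 kg·m².

0.589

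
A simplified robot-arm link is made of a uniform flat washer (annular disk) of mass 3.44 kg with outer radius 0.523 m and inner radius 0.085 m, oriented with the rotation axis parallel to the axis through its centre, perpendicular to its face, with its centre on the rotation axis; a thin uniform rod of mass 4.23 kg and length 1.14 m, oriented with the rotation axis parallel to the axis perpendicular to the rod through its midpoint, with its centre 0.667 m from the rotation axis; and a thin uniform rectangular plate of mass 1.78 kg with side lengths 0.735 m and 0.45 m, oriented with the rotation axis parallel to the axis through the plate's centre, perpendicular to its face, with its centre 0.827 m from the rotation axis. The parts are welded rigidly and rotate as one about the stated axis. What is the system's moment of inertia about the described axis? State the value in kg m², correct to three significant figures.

4.15

Annular disk: I_cm = (1/2)M(R²+r²) = (1/2)(3.44)[(0.523)² + (0.085)²] = 0.4829 kg m²; axis through the centre, so I = 0.4829 kg m².
Thin rod: I_cm = (1/12)ML² = (1/12)(4.23)(1.14)² = 0.45811 kg m²; centre at d = 0.667 m, so the parallel axis theorem gives I = 0.45811 + (4.23)(0.667)² = 2.34 kg m².
Rectangular plate: I_cm = (1/12)M(a²+b²) = (1/12)(1.78)[(0.735)² + (0.45)²] = 0.11017 kg m²; centre at d = 0.827 m, so the parallel axis theorem gives I = 0.11017 + (1.78)(0.827)² = 1.3276 kg m².
Total I = 0.4829 + 2.34 + 1.3276 = 4.1505 kg m².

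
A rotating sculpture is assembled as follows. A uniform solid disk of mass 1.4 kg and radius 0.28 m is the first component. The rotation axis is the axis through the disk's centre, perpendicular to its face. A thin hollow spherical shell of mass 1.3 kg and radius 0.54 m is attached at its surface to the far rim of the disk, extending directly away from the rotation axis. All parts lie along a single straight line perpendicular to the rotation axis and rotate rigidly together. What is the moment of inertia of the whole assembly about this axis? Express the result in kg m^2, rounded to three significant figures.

Solid disk: I_cm = (1/2)MR² = (1/2)(1.4)(0.28)² = 0.05488 kg m^2; axis through the centre, so I = 0.05488 kg m^2.
Spherical shell: I_cm = (2/3)MR² = (2/3)(1.3)(0.54)² = 0.25272 kg m^2; centre at d = 0.28 + 0.54 = 0.82 m, so the parallel axis theorem gives I = 0.25272 + (1.3)(0.82)² = 1.1268 kg m^2.
Total I = 0.05488 + 1.1268 = 1.1817 kg m^2.

1.18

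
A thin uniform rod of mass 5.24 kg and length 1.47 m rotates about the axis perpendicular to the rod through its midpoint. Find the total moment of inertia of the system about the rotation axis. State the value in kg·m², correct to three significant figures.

I_cm = (1/12)ML² = (1/12)(5.24)(1.47)² = 0.94359 kg·m²; axis through the centre, so I = 0.94359 kg·m².

0.944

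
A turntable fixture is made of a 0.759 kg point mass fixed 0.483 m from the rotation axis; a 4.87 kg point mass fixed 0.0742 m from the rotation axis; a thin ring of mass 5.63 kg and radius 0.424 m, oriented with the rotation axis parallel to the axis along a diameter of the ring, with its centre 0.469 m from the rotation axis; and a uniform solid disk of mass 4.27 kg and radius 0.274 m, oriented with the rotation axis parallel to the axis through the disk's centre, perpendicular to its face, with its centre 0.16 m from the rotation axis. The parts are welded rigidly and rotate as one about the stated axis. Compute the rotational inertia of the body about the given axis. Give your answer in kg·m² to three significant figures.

2.22

Point mass: I_cm = 0; centre at d = 0.483 m, so I = I_cm + Md² gives I = 0 + (0.759)(0.483)² = 0.17707 kg·m².
Point mass: I_cm = 0; centre at d = 0.0742 m, so I = I_cm + Md² gives I = 0 + (4.87)(0.0742)² = 0.026812 kg·m².
Thin ring: I_cm = (1/2)MR² = (1/2)(5.63)(0.424)² = 0.50607 kg·m²; centre at d = 0.469 m, so I = I_cm + Md² gives I = 0.50607 + (5.63)(0.469)² = 1.7444 kg·m².
Solid disk: I_cm = (1/2)MR² = (1/2)(4.27)(0.274)² = 0.16029 kg·m²; centre at d = 0.16 m, so I = I_cm + Md² gives I = 0.16029 + (4.27)(0.16)² = 0.2696 kg·m².
Total I = 0.17707 + 0.026812 + 1.7444 + 0.2696 = 2.2179 kg·m².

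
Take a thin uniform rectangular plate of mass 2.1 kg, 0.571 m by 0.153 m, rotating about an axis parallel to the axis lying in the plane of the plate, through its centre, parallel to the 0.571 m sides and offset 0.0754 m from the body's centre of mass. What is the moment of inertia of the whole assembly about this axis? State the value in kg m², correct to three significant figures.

0.0160

I_cm = (1/12)Mb² = (1/12)(2.1)(0.153)² = 0.0040966 kg m²; centre at d = 0.0754 m, so the parallel axis theorem gives I = 0.0040966 + (2.1)(0.0754)² = 0.016035 kg m².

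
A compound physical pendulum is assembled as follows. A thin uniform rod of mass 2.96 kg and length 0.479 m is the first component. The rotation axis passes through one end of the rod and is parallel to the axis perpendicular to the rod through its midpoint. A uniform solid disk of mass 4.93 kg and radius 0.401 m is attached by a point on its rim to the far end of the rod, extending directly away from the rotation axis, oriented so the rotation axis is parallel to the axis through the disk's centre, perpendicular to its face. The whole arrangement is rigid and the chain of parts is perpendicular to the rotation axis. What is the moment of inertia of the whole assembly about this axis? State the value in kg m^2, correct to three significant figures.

Thin rod: I_cm = (1/12)ML² = (1/12)(2.96)(0.479)² = 0.056595 kg m^2; centre at d = 0.2395 m, so I = I_cm + Md² gives I = 0.056595 + (2.96)(0.2395)² = 0.22638 kg m^2.
Solid disk: I_cm = (1/2)MR² = (1/2)(4.93)(0.401)² = 0.39637 kg m^2; centre at d = 0.2395 + 0.2395 + 0.401 = 0.88 m, so I = I_cm + Md² gives I = 0.39637 + (4.93)(0.88)² = 4.2142 kg m^2.
Total I = 0.22638 + 4.2142 = 4.4405 kg m^2.

4.44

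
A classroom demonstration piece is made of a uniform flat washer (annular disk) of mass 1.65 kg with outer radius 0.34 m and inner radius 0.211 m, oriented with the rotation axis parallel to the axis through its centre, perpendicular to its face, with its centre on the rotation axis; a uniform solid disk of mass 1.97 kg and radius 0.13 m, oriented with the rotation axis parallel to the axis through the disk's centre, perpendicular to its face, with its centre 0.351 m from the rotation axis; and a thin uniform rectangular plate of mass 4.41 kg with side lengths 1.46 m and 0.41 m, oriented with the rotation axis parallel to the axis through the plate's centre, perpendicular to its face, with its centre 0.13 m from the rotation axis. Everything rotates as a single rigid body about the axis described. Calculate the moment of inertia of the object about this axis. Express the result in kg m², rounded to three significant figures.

Annular disk: I_cm = (1/2)M(R²+r²) = (1/2)(1.65)[(0.34)² + (0.211)²] = 0.1321 kg m²; axis through the centre, so I = 0.1321 kg m².
Solid disk: I_cm = (1/2)MR² = (1/2)(1.97)(0.13)² = 0.016647 kg m²; centre at d = 0.351 m, so the parallel axis theorem gives I = 0.016647 + (1.97)(0.351)² = 0.25935 kg m².
Rectangular plate: I_cm = (1/12)M(a²+b²) = (1/12)(4.41)[(1.46)² + (0.41)²] = 0.84514 kg m²; centre at d = 0.13 m, so the parallel axis theorem gives I = 0.84514 + (4.41)(0.13)² = 0.91967 kg m².
Total I = 0.1321 + 0.25935 + 0.91967 = 1.3111 kg m².

1.31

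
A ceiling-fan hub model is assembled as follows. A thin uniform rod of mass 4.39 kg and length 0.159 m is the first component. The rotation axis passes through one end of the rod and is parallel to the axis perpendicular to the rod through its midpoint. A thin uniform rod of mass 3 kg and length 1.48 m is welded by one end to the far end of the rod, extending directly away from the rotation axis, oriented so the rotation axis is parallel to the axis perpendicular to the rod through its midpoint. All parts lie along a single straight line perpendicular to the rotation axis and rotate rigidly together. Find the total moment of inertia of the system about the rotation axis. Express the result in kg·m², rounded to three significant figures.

Thin rod: I_cm = (1/12)ML² = (1/12)(4.39)(0.159)² = 0.0092486 kg·m²; centre at d = 0.0795 m, so the parallel axis theorem gives I = 0.0092486 + (4.39)(0.0795)² = 0.036995 kg·m².
Thin rod: I_cm = (1/12)ML² = (1/12)(3)(1.48)² = 0.5476 kg·m²; centre at d = 0.0795 + 0.0795 + 0.74 = 0.899 m, so the parallel axis theorem gives I = 0.5476 + (3)(0.899)² = 2.9722 kg·m².
Total I = 0.036995 + 2.9722 = 3.0092 kg·m².

3.01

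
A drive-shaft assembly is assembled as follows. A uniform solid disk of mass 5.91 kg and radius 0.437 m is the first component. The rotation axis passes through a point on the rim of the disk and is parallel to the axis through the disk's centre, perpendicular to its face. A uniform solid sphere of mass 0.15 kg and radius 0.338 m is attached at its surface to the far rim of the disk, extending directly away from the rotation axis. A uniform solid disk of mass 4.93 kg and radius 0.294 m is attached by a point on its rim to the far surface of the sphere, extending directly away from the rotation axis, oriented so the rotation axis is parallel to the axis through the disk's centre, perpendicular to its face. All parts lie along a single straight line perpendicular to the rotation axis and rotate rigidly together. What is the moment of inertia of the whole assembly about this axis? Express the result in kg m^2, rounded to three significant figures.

18.9

Solid disk: I_cm = (1/2)MR² = (1/2)(5.91)(0.437)² = 0.56431 kg m^2; centre at d = 0.437 m, so I = I_cm + Md² gives I = 0.56431 + (5.91)(0.437)² = 1.6929 kg m^2.
Solid sphere: I_cm = (2/5)MR² = (2/5)(0.15)(0.338)² = 0.0068546 kg m^2; centre at d = 0.437 + 0.437 + 0.338 = 1.212 m, so I = I_cm + Md² gives I = 0.0068546 + (0.15)(1.212)² = 0.2272 kg m^2.
Solid disk: I_cm = (1/2)MR² = (1/2)(4.93)(0.294)² = 0.21306 kg m^2; centre at d = 0.437 + 0.437 + 0.338 + 0.338 + 0.294 = 1.844 m, so I = I_cm + Md² gives I = 0.21306 + (4.93)(1.844)² = 16.977 kg m^2.
Total I = 1.6929 + 0.2272 + 16.977 = 18.897 kg m^2.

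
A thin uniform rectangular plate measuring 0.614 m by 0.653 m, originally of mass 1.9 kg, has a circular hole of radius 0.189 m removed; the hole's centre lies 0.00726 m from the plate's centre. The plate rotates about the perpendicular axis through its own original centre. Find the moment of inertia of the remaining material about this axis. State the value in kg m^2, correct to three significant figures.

Unpierced body about its centre: I₀ = (1/12)M(a²+b²) = (1/12)(1.9)[(0.614)² + (0.653)²] = 0.12721 kg m^2.
The removed disk has mass m = M·πr²/(ab) = (1.9)·π(0.189)²/(0.614·0.653) = 0.5318 kg (same uniform areal density).
Its moment of inertia about the rotation axis (parallel-axis theorem): I_hole = (1/2)mr² + md² = (1/2)(0.5318)(0.189)² + (0.5318)(0.00726)² = 0.0095262 kg m^2.
Treating the hole as negative mass, I = I₀ − I_hole = 0.12721 − 0.0095262 = 0.11768 kg m^2.

0.118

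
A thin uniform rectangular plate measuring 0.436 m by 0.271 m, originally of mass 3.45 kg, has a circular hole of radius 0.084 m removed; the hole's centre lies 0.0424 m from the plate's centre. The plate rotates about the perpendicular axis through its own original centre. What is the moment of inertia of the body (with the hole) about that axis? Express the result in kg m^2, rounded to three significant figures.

0.0723

Unpierced body about its centre: I₀ = (1/12)M(a²+b²) = (1/12)(3.45)[(0.436)² + (0.271)²] = 0.075767 kg m^2.
The removed disk has mass m = M·πr²/(ab) = (3.45)·π(0.084)²/(0.436·0.271) = 0.64725 kg (same uniform areal density).
Its moment of inertia about the rotation axis (parallel-axis theorem): I_hole = (1/2)mr² + md² = (1/2)(0.64725)(0.084)² + (0.64725)(0.0424)² = 0.0034471 kg m^2.
Treating the hole as negative mass, I = I₀ − I_hole = 0.075767 − 0.0034471 = 0.07232 kg m^2.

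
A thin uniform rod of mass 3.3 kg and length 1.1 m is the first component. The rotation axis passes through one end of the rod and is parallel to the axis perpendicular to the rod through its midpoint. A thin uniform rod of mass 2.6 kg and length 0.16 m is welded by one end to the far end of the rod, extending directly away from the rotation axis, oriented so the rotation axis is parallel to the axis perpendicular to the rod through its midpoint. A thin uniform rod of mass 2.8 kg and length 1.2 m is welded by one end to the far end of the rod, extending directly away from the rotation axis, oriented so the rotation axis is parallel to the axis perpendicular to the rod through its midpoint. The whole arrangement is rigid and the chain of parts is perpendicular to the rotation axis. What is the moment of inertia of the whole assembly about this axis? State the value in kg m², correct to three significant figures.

15.0

Thin rod: I_cm = (1/12)ML² = (1/12)(3.3)(1.1)² = 0.33275 kg m²; centre at d = 0.55 m, so the parallel axis theorem gives I = 0.33275 + (3.3)(0.55)² = 1.331 kg m².
Thin rod: I_cm = (1/12)ML² = (1/12)(2.6)(0.16)² = 0.0055467 kg m²; centre at d = 0.55 + 0.55 + 0.08 = 1.18 m, so the parallel axis theorem gives I = 0.0055467 + (2.6)(1.18)² = 3.6258 kg m².
Thin rod: I_cm = (1/12)ML² = (1/12)(2.8)(1.2)² = 0.336 kg m²; centre at d = 0.55 + 0.55 + 0.08 + 0.08 + 0.6 = 1.86 m, so the parallel axis theorem gives I = 0.336 + (2.8)(1.86)² = 10.023 kg m².
Total I = 1.331 + 3.6258 + 10.023 = 14.98 kg m².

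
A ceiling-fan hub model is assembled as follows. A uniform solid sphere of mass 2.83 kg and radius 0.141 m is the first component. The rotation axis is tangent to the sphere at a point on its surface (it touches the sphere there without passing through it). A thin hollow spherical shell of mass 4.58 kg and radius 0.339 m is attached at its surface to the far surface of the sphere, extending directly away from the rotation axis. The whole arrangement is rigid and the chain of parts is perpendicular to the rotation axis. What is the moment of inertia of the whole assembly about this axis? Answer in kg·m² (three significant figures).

Solid sphere: I_cm = (2/5)MR² = (2/5)(2.83)(0.141)² = 0.022505 kg·m²; centre at d = 0.141 m, so I = I_cm + Md² gives I = 0.022505 + (2.83)(0.141)² = 0.078769 kg·m².
Spherical shell: I_cm = (2/3)MR² = (2/3)(4.58)(0.339)² = 0.35089 kg·m²; centre at d = 0.141 + 0.141 + 0.339 = 0.621 m, so I = I_cm + Md² gives I = 0.35089 + (4.58)(0.621)² = 2.1171 kg·m².
Total I = 0.078769 + 2.1171 = 2.1959 kg·m².

2.20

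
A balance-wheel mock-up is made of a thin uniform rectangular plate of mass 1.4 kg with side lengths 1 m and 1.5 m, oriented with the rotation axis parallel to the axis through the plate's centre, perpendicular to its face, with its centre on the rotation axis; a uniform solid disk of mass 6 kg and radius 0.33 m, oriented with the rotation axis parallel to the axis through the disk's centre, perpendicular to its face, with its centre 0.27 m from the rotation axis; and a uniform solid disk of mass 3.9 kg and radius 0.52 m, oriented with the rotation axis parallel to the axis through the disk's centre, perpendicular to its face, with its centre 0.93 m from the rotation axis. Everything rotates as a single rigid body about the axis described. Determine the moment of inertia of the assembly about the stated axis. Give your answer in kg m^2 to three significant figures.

5.04

Rectangular plate: I_cm = (1/12)M(a²+b²) = (1/12)(1.4)[(1)² + (1.5)²] = 0.37917 kg m^2; axis through the centre, so I = 0.37917 kg m^2.
Solid disk: I_cm = (1/2)MR² = (1/2)(6)(0.33)² = 0.3267 kg m^2; centre at d = 0.27 m, so the parallel axis theorem gives I = 0.3267 + (6)(0.27)² = 0.7641 kg m^2.
Solid disk: I_cm = (1/2)MR² = (1/2)(3.9)(0.52)² = 0.52728 kg m^2; centre at d = 0.93 m, so the parallel axis theorem gives I = 0.52728 + (3.9)(0.93)² = 3.9004 kg m^2.
Total I = 0.37917 + 0.7641 + 3.9004 = 5.0437 kg m^2.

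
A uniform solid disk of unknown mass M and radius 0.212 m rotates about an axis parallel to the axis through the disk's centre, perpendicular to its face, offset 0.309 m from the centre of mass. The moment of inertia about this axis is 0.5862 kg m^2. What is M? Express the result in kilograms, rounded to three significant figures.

I = I_cm + Md² = (1/2)MR² + Md² = M·[0.5·(0.212)² + (0.309)²] = M·0.11795.
So M = 0.5862 / 0.11795 = 4.9698 kg.

4.97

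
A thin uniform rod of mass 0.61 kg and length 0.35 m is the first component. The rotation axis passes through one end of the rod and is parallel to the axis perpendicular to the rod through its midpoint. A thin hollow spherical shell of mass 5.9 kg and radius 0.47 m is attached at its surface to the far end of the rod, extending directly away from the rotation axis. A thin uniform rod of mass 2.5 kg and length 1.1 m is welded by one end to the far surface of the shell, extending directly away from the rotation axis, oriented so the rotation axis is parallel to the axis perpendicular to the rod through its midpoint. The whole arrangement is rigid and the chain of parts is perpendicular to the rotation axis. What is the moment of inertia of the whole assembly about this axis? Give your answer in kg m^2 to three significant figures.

Thin rod: I_cm = (1/12)ML² = (1/12)(0.61)(0.35)² = 0.0062271 kg m^2; centre at d = 0.175 m, so the parallel axis theorem gives I = 0.0062271 + (0.61)(0.175)² = 0.024908 kg m^2.
Spherical shell: I_cm = (2/3)MR² = (2/3)(5.9)(0.47)² = 0.86887 kg m^2; centre at d = 0.175 + 0.175 + 0.47 = 0.82 m, so the parallel axis theorem gives I = 0.86887 + (5.9)(0.82)² = 4.836 kg m^2.
Thin rod: I_cm = (1/12)ML² = (1/12)(2.5)(1.1)² = 0.25208 kg m^2; centre at d = 0.175 + 0.175 + 0.47 + 0.47 + 0.55 = 1.84 m, so the parallel axis theorem gives I = 0.25208 + (2.5)(1.84)² = 8.7161 kg m^2.
Total I = 0.024908 + 4.836 + 8.7161 = 13.577 kg m^2.

13.6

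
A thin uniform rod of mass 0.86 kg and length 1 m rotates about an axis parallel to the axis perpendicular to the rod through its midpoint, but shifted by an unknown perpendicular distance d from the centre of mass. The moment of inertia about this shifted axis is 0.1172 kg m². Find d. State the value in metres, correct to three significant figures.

About the centre-of-mass axis, I_cm = (1/12)ML² = (1/12)(0.86)(1)² = 0.071667 kg m².
Parallel axis theorem: I = I_cm + Md², so Md² = 0.1172 − 0.071667 = 0.045533 kg m².
d = √(0.045533 / 0.86) = 0.2301 m.

0.230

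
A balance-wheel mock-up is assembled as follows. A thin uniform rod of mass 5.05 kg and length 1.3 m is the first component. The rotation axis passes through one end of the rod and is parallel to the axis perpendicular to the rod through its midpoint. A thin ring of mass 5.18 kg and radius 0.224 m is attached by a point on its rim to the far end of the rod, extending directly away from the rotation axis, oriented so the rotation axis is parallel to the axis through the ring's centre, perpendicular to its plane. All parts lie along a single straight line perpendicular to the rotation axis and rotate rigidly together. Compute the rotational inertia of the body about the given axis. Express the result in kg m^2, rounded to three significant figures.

Thin rod: I_cm = (1/12)ML² = (1/12)(5.05)(1.3)² = 0.71121 kg m^2; centre at d = 0.65 m, so the parallel axis theorem gives I = 0.71121 + (5.05)(0.65)² = 2.8448 kg m^2.
Thin ring: I_cm = MR² = (5.18)(0.224)² = 0.25991 kg m^2; centre at d = 0.65 + 0.65 + 0.224 = 1.524 m, so the parallel axis theorem gives I = 0.25991 + (5.18)(1.524)² = 12.291 kg m^2.
Total I = 2.8448 + 12.291 = 15.136 kg m^2.

15.1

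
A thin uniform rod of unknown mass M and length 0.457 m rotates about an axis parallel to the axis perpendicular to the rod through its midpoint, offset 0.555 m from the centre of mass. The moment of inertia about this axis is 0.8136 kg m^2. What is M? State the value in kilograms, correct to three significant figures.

2.50

I = I_cm + Md² = (1/12)ML² + Md² = M·[0.0833333·(0.457)² + (0.555)²] = M·0.32543.
So M = 0.8136 / 0.32543 = 2.5001 kg.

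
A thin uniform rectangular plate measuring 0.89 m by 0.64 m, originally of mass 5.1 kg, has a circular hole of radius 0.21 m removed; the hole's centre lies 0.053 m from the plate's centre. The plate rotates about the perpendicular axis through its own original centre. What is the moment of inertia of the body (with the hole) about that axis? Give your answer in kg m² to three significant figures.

Unpierced body about its centre: I₀ = (1/12)M(a²+b²) = (1/12)(5.1)[(0.89)² + (0.64)²] = 0.51072 kg m².
The removed disk has mass m = M·πr²/(ab) = (5.1)·π(0.21)²/(0.89·0.64) = 1.2405 kg (same uniform areal density).
Its moment of inertia about the rotation axis (parallel-axis theorem): I_hole = (1/2)mr² + md² = (1/2)(1.2405)(0.21)² + (1.2405)(0.053)² = 0.030837 kg m².
Treating the hole as negative mass, I = I₀ − I_hole = 0.51072 − 0.030837 = 0.47989 kg m².

0.480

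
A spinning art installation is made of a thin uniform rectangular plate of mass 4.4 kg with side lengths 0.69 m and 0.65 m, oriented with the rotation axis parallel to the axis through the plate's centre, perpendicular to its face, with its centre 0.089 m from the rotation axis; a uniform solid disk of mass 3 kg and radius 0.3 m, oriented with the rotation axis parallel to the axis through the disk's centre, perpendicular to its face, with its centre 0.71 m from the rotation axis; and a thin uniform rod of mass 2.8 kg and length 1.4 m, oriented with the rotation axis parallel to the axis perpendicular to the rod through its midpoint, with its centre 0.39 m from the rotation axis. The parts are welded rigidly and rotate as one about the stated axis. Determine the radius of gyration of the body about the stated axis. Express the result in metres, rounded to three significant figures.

0.533

Rectangular plate: I_cm = (1/12)M(a²+b²) = (1/12)(4.4)[(0.69)² + (0.65)²] = 0.32949 kg m²; centre at d = 0.089 m, so I = I_cm + Md² gives I = 0.32949 + (4.4)(0.089)² = 0.36434 kg m².
Solid disk: I_cm = (1/2)MR² = (1/2)(3)(0.3)² = 0.135 kg m²; centre at d = 0.71 m, so I = I_cm + Md² gives I = 0.135 + (3)(0.71)² = 1.6473 kg m².
Thin rod: I_cm = (1/12)ML² = (1/12)(2.8)(1.4)² = 0.45733 kg m²; centre at d = 0.39 m, so I = I_cm + Md² gives I = 0.45733 + (2.8)(0.39)² = 0.88321 kg m².
Total I = 2.8949 kg m²; total mass M = 10.2 kg.
k = √(I/M) = √(2.8949/10.2) = 0.53274 m.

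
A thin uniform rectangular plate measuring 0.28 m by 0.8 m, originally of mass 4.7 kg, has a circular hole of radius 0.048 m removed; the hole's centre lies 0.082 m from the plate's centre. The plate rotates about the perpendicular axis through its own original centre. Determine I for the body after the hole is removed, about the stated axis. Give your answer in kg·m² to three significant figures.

0.280

Unpierced body about its centre: I₀ = (1/12)M(a²+b²) = (1/12)(4.7)[(0.28)² + (0.8)²] = 0.28137 kg·m².
The removed disk has mass m = M·πr²/(ab) = (4.7)·π(0.048)²/(0.28·0.8) = 0.15187 kg (same uniform areal density).
Its moment of inertia about the rotation axis (parallel-axis theorem): I_hole = (1/2)mr² + md² = (1/2)(0.15187)(0.048)² + (0.15187)(0.082)² = 0.0011962 kg·m².
Treating the hole as negative mass, I = I₀ − I_hole = 0.28137 − 0.0011962 = 0.28018 kg·m².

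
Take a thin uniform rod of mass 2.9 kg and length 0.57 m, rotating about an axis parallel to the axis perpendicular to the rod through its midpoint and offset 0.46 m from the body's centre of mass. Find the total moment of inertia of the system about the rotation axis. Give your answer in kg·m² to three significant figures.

0.692

I_cm = (1/12)ML² = (1/12)(2.9)(0.57)² = 0.078517 kg·m²; centre at d = 0.46 m, so I = I_cm + Md² gives I = 0.078517 + (2.9)(0.46)² = 0.69216 kg·m².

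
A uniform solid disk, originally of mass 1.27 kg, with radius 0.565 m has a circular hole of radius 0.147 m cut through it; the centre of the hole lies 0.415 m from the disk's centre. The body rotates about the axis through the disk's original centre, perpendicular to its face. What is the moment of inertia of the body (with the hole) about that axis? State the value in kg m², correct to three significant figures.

Unpierced body about its centre: I₀ = (1/2)MR² = (1/2)(1.27)(0.565)² = 0.20271 kg m².
The removed disk has mass m = M·(r/R)² = (1.27)(0.147/0.565)² = 0.085969 kg (same uniform areal density).
Its moment of inertia about the rotation axis (parallel-axis theorem): I_hole = (1/2)mr² + md² = (1/2)(0.085969)(0.147)² + (0.085969)(0.415)² = 0.015735 kg m².
Treating the hole as negative mass, I = I₀ − I_hole = 0.20271 − 0.015735 = 0.18697 kg m².

0.187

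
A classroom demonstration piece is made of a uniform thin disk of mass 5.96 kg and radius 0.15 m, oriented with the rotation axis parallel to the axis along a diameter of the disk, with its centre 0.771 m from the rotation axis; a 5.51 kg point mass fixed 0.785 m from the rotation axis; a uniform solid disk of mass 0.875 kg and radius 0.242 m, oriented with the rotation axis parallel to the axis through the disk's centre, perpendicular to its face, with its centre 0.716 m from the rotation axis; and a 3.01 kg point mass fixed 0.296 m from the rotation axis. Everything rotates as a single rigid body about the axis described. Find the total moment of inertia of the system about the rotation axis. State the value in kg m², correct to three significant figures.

7.71

Thin disk: I_cm = (1/4)MR² = (1/4)(5.96)(0.15)² = 0.033525 kg m²; centre at d = 0.771 m, so the parallel axis theorem gives I = 0.033525 + (5.96)(0.771)² = 3.5764 kg m².
Point mass: I_cm = 0; centre at d = 0.785 m, so the parallel axis theorem gives I = 0 + (5.51)(0.785)² = 3.3954 kg m².
Solid disk: I_cm = (1/2)MR² = (1/2)(0.875)(0.242)² = 0.025622 kg m²; centre at d = 0.716 m, so the parallel axis theorem gives I = 0.025622 + (0.875)(0.716)² = 0.4742 kg m².
Point mass: I_cm = 0; centre at d = 0.296 m, so the parallel axis theorem gives I = 0 + (3.01)(0.296)² = 0.26372 kg m².
Total I = 3.5764 + 3.3954 + 0.4742 + 0.26372 = 7.7097 kg m².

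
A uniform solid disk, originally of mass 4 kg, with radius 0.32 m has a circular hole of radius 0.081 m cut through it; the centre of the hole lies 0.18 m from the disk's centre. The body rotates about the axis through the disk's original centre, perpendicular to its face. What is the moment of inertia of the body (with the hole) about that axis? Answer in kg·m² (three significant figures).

Unpierced body about its centre: I₀ = (1/2)MR² = (1/2)(4)(0.32)² = 0.2048 kg·m².
The removed disk has mass m = M·(r/R)² = (4)(0.081/0.32)² = 0.25629 kg (same uniform areal density).
Its moment of inertia about the rotation axis (parallel-axis theorem): I_hole = (1/2)mr² + md² = (1/2)(0.25629)(0.081)² + (0.25629)(0.18)² = 0.0091445 kg·m².
Treating the hole as negative mass, I = I₀ − I_hole = 0.2048 − 0.0091445 = 0.19566 kg·m².

0.196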